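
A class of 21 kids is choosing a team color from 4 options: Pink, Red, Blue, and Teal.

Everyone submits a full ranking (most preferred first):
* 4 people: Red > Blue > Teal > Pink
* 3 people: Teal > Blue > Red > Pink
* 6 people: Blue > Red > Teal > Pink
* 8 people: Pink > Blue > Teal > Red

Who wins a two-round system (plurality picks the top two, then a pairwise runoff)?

Round 1 first-place votes: Pink 8, Red 4, Blue 6, Teal 3. Pink and Blue advance.
Runoff: Pink is ranked above Blue on 8 ballots, Blue above Pink on 13.

Blue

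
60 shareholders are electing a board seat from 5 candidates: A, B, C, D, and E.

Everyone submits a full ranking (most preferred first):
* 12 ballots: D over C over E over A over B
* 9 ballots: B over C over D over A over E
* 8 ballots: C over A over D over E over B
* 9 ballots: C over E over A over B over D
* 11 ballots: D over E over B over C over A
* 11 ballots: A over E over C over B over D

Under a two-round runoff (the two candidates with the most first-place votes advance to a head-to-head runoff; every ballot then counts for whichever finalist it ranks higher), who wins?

C

Round 1 first-place votes: A 11, B 9, C 17, D 23, E 0. D and C advance.
Runoff: D is ranked above C on 23 ballots, C above D on 37.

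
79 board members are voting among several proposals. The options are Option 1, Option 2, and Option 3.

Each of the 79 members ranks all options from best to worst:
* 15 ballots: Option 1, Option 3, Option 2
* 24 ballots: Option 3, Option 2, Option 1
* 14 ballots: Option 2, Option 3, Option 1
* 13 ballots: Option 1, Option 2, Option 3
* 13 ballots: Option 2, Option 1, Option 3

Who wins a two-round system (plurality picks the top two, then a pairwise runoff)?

Round 1 first-place votes: Option 1 28, Option 2 27, Option 3 24. Option 1 and Option 2 advance.
Runoff: Option 1 is ranked above Option 2 on 28 ballots, Option 2 above Option 1 on 51.

Option 2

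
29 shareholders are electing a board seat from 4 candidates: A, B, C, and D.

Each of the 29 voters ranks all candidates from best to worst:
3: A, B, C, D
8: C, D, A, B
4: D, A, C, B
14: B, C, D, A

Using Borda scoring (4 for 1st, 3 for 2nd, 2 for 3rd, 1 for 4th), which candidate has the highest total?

C

A: 3×4 + 8×2 + 4×3 + 14×1 = 54
B: 3×3 + 8×1 + 4×1 + 14×4 = 77
C: 3×2 + 8×4 + 4×2 + 14×3 = 88
D: 3×1 + 8×3 + 4×4 + 14×2 = 71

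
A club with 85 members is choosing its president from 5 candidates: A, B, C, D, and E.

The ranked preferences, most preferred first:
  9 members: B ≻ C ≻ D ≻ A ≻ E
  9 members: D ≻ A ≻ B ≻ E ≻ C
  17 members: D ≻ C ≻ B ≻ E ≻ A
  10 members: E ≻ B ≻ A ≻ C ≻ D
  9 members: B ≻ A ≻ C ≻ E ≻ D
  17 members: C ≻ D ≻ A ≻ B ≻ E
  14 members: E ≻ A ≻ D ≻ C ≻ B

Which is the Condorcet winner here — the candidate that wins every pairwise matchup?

C vs A: 43–42
C vs B: 48–37
C vs D: 45–40
C vs E: 52–33
C beats every other candidate.

C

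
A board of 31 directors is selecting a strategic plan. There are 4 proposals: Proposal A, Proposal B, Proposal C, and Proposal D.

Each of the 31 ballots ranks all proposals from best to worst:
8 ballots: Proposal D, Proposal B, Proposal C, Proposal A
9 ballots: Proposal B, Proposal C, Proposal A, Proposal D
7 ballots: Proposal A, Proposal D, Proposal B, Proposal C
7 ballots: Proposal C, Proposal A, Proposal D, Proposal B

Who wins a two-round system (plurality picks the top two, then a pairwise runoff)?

Proposal D

Round 1 first-place votes: Proposal A 7, Proposal B 9, Proposal C 7, Proposal D 8. Proposal B and Proposal D advance.
Runoff: Proposal B is ranked above Proposal D on 9 ballots, Proposal D above Proposal B on 22.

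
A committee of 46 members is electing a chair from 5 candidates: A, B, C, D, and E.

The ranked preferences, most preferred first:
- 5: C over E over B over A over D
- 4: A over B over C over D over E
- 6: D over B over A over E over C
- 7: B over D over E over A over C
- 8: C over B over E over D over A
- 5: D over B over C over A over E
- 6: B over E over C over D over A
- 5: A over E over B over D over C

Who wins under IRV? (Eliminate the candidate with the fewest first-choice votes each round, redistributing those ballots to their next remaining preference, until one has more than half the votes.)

B

Round 1: A 9, B 13, C 13, D 11, E 0. E eliminated.
Round 2: A 9, B 13, C 13, D 11. A eliminated.
Round 3: B 22, C 13, D 11. D eliminated.
Round 4: B 33, C 13. B has a majority (≥24).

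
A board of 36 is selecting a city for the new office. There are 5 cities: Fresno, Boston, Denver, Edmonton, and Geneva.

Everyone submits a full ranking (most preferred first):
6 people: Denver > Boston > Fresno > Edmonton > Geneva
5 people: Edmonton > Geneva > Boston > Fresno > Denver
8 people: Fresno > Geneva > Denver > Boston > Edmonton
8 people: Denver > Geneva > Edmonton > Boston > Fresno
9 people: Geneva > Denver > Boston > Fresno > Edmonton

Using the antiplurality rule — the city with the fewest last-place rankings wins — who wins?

Boston

Last-place votes: Fresno 8, Boston 0, Denver 5, Edmonton 17, Geneva 6.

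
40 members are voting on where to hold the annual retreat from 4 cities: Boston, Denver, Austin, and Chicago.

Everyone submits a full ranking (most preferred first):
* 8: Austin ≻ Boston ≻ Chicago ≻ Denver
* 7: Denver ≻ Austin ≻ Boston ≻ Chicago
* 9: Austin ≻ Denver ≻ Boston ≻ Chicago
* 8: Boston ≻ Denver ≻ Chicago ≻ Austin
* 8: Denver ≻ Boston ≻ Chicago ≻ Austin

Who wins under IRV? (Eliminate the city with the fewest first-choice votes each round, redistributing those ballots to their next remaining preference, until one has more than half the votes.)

Denver

Round 1: Boston 8, Denver 15, Austin 17, Chicago 0. Chicago eliminated.
Round 2: Boston 8, Denver 15, Austin 17. Boston eliminated.
Round 3: Denver 23, Austin 17. Denver has a majority (≥21).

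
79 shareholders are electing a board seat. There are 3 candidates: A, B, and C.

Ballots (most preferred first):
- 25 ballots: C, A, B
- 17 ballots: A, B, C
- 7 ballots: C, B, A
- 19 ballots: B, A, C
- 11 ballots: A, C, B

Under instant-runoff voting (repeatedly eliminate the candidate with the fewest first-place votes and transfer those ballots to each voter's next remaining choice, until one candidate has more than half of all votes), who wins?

A

Round 1: A 28, B 19, C 32. B eliminated.
Round 2: A 47, C 32. A has a majority (≥40).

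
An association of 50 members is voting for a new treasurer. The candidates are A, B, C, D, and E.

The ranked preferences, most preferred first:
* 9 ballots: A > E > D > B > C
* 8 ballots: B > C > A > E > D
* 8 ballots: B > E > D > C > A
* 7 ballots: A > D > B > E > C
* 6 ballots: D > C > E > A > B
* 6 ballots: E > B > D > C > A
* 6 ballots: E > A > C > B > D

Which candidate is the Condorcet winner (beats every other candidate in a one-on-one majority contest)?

E

E vs A: 26–24
E vs B: 27–23
E vs C: 36–14
E vs D: 37–13
E beats every other candidate.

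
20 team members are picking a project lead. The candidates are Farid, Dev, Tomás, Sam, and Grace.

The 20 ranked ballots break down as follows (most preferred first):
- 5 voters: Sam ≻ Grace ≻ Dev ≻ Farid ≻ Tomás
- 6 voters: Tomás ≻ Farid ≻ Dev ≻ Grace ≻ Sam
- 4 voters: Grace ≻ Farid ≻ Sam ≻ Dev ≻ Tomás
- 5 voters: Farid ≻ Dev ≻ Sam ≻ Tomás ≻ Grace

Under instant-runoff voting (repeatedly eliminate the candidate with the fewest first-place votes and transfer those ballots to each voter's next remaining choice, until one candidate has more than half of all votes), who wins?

Farid

Round 1: Farid 5, Dev 0, Tomás 6, Sam 5, Grace 4. Dev eliminated.
Round 2: Farid 5, Tomás 6, Sam 5, Grace 4. Grace eliminated.
Round 3: Farid 9, Tomás 6, Sam 5. Sam eliminated.
Round 4: Farid 14, Tomás 6. Farid has a majority (≥11).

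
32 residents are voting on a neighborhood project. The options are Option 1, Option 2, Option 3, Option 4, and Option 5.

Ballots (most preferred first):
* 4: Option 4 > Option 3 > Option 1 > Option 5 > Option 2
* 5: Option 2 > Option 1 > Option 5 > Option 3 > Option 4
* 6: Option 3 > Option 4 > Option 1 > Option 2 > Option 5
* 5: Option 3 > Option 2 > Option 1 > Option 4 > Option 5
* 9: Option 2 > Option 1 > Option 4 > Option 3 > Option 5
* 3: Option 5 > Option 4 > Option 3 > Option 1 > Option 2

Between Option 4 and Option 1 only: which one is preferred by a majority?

Option 1

Option 4 is ranked above Option 1 on 13 ballots; Option 1 above Option 4 on 19.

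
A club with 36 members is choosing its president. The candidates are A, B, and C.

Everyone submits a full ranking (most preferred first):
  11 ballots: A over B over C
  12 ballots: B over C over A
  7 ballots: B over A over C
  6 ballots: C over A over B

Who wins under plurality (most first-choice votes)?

B

First-place votes: A 11, B 19, C 6.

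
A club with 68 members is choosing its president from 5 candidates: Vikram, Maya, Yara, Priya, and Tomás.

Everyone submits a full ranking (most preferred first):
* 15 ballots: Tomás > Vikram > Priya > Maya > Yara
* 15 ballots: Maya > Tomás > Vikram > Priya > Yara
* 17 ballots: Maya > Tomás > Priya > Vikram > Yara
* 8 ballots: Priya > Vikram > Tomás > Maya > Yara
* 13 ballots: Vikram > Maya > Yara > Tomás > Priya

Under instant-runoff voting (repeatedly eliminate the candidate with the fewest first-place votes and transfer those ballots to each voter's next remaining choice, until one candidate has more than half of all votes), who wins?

Round 1: Vikram 13, Maya 32, Yara 0, Priya 8, Tomás 15. Yara eliminated.
Round 2: Vikram 13, Maya 32, Priya 8, Tomás 15. Priya eliminated.
Round 3: Vikram 21, Maya 32, Tomás 15. Tomás eliminated.
Round 4: Vikram 36, Maya 32. Vikram has a majority (≥35).

Vikram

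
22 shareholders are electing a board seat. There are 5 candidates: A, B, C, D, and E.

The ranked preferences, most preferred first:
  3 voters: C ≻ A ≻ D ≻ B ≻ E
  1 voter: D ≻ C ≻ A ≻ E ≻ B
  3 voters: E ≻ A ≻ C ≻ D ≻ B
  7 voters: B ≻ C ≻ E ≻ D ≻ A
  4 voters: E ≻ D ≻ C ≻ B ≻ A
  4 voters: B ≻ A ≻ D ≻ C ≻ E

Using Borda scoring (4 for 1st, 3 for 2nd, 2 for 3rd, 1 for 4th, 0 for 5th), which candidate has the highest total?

A: 3×3 + 1×2 + 3×3 + 7×0 + 4×0 + 4×3 = 32
B: 3×1 + 1×0 + 3×0 + 7×4 + 4×1 + 4×4 = 51
C: 3×4 + 1×3 + 3×2 + 7×3 + 4×2 + 4×1 = 54
D: 3×2 + 1×4 + 3×1 + 7×1 + 4×3 + 4×2 = 40
E: 3×0 + 1×1 + 3×4 + 7×2 + 4×4 + 4×0 = 43

C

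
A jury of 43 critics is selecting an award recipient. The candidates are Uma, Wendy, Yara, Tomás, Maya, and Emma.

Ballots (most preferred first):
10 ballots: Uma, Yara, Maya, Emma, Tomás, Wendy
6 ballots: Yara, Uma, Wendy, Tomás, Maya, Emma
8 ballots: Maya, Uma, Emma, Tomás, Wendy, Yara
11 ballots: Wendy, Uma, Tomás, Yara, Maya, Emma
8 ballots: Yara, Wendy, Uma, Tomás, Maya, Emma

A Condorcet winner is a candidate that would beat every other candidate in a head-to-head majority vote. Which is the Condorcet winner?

Uma

Uma vs Wendy: 24–19
Uma vs Yara: 29–14
Uma vs Tomás: 43–0
Uma vs Maya: 35–8
Uma vs Emma: 43–0
Uma beats every other candidate.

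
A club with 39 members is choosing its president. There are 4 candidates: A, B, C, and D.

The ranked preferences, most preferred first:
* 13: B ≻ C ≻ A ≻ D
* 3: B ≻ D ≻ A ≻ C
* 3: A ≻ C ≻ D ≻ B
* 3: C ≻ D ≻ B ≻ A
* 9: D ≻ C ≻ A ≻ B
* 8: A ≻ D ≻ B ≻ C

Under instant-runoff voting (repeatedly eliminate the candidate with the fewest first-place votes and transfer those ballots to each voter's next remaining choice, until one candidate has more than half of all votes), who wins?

Round 1: A 11, B 16, C 3, D 9. C eliminated.
Round 2: A 11, B 16, D 12. A eliminated.
Round 3: B 16, D 23. D has a majority (≥20).

D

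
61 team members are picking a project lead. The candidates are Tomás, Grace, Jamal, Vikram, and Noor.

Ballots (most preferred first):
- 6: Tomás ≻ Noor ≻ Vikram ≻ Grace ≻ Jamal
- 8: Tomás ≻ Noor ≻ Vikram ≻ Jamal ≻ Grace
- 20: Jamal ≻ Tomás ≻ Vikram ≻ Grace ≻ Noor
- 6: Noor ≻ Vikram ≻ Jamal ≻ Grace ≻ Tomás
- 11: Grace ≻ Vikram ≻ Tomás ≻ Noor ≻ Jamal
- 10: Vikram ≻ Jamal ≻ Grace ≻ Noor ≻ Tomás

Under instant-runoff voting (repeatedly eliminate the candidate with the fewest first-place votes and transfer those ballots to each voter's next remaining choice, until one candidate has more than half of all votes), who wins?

Vikram

Round 1: Tomás 14, Grace 11, Jamal 20, Vikram 10, Noor 6. Noor eliminated.
Round 2: Tomás 14, Grace 11, Jamal 20, Vikram 16. Grace eliminated.
Round 3: Tomás 14, Jamal 20, Vikram 27. Tomás eliminated.
Round 4: Jamal 20, Vikram 41. Vikram has a majority (≥31).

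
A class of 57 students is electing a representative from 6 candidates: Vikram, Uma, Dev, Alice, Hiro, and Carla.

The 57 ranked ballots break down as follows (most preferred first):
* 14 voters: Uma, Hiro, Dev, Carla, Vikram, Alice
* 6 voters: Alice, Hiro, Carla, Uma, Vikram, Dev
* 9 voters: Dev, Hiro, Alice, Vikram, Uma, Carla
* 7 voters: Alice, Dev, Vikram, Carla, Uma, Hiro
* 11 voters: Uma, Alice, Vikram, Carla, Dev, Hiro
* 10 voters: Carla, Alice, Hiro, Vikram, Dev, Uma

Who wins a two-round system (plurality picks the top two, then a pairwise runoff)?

Alice

Round 1 first-place votes: Vikram 0, Uma 25, Dev 9, Alice 13, Hiro 0, Carla 10. Uma and Alice advance.
Runoff: Uma is ranked above Alice on 25 ballots, Alice above Uma on 32.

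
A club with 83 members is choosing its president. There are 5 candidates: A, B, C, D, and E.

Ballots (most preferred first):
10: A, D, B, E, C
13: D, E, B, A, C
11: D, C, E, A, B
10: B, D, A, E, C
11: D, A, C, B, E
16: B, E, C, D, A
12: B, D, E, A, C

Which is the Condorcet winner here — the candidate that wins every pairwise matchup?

D vs A: 73–10
D vs B: 45–38
D vs C: 67–16
D vs E: 67–16
D beats every other candidate.

D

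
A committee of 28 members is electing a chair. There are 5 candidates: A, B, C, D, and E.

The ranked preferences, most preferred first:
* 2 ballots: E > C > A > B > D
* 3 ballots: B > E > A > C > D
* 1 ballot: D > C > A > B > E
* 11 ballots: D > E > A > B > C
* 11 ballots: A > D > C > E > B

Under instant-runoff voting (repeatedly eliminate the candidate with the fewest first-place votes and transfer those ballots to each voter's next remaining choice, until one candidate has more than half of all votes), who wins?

Round 1: A 11, B 3, C 0, D 12, E 2. C eliminated.
Round 2: A 11, B 3, D 12, E 2. E eliminated.
Round 3: A 13, B 3, D 12. B eliminated.
Round 4: A 16, D 12. A has a majority (≥15).

A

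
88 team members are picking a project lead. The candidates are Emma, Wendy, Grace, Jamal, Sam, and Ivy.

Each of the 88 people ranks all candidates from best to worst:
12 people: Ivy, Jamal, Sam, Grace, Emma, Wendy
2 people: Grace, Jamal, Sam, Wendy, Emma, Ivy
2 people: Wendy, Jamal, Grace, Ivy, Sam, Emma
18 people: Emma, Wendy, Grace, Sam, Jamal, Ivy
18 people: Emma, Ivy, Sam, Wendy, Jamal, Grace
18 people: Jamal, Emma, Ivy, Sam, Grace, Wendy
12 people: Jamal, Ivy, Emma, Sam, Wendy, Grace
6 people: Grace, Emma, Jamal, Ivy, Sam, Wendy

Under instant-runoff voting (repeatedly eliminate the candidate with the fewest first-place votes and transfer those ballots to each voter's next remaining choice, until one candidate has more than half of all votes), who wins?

Jamal

Round 1: Emma 36, Wendy 2, Grace 8, Jamal 30, Sam 0, Ivy 12. Sam eliminated.
Round 2: Emma 36, Wendy 2, Grace 8, Jamal 30, Ivy 12. Wendy eliminated.
Round 3: Emma 36, Grace 8, Jamal 32, Ivy 12. Grace eliminated.
Round 4: Emma 42, Jamal 34, Ivy 12. Ivy eliminated.
Round 5: Emma 42, Jamal 46. Jamal has a majority (≥45).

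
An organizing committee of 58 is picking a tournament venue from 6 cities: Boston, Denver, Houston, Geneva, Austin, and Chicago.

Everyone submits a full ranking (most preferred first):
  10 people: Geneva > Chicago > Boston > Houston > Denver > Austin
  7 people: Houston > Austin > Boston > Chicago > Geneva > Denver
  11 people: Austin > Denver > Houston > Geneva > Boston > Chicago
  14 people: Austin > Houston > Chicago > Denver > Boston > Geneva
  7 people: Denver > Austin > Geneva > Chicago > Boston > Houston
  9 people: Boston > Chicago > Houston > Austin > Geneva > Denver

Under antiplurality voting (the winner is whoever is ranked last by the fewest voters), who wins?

Boston

Last-place votes: Boston 0, Denver 16, Houston 7, Geneva 14, Austin 10, Chicago 11.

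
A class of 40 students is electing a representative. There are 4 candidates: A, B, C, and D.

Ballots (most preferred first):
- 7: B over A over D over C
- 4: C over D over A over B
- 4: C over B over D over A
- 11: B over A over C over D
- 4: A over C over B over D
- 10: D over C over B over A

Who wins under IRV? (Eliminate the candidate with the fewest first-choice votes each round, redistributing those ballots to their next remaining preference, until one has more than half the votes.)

C

Round 1: A 4, B 18, C 8, D 10. A eliminated.
Round 2: B 18, C 12, D 10. D eliminated.
Round 3: B 18, C 22. C has a majority (≥21).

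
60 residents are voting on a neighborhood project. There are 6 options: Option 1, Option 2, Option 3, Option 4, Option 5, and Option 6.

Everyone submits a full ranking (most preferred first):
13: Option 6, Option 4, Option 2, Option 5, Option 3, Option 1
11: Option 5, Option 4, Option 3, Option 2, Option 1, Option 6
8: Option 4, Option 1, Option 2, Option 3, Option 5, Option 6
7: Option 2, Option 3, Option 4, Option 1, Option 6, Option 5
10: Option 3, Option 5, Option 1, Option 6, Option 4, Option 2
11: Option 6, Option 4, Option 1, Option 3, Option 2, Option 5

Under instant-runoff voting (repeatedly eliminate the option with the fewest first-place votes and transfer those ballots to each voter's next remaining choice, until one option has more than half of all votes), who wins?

Round 1: Option 1 0, Option 2 7, Option 3 10, Option 4 8, Option 5 11, Option 6 24. Option 1 eliminated.
Round 2: Option 2 7, Option 3 10, Option 4 8, Option 5 11, Option 6 24. Option 2 eliminated.
Round 3: Option 3 17, Option 4 8, Option 5 11, Option 6 24. Option 4 eliminated.
Round 4: Option 3 25, Option 5 11, Option 6 24. Option 5 eliminated.
Round 5: Option 3 36, Option 6 24. Option 3 has a majority (≥31).

Option 3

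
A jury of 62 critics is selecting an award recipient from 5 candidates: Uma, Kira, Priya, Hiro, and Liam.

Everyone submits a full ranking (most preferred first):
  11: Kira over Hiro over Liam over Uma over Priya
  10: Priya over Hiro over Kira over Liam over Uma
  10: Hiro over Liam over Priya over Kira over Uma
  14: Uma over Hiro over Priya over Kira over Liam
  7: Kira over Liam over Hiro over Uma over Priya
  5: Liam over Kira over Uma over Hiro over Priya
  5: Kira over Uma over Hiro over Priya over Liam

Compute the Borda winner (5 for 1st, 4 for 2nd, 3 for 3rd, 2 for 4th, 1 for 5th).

Uma: 11×2 + 10×1 + 10×1 + 14×5 + 7×2 + 5×3 + 5×4 = 161
Kira: 11×5 + 10×3 + 10×2 + 14×2 + 7×5 + 5×4 + 5×5 = 213
Priya: 11×1 + 10×5 + 10×3 + 14×3 + 7×1 + 5×1 + 5×2 = 155
Hiro: 11×4 + 10×4 + 10×5 + 14×4 + 7×3 + 5×2 + 5×3 = 236
Liam: 11×3 + 10×2 + 10×4 + 14×1 + 7×4 + 5×5 + 5×1 = 165

Hiro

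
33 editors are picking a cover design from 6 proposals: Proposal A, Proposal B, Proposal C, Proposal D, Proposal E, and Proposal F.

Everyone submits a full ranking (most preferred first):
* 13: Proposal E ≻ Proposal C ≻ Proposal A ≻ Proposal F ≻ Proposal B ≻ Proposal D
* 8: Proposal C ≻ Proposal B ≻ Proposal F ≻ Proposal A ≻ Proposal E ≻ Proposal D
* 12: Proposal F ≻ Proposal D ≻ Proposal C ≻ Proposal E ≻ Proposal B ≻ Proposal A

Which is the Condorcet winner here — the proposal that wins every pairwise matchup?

Proposal C vs Proposal A: 33–0
Proposal C vs Proposal B: 33–0
Proposal C vs Proposal D: 21–12
Proposal C vs Proposal E: 20–13
Proposal C vs Proposal F: 21–12
Proposal C beats every other proposal.

Proposal C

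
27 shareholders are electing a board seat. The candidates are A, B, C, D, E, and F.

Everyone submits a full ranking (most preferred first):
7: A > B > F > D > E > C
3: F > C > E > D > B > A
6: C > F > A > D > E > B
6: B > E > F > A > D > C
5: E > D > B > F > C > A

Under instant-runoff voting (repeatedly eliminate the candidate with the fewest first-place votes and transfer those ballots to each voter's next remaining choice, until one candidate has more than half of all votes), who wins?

Round 1: A 7, B 6, C 6, D 0, E 5, F 3. D eliminated.
Round 2: A 7, B 6, C 6, E 5, F 3. F eliminated.
Round 3: A 7, B 6, C 9, E 5. E eliminated.
Round 4: A 7, B 11, C 9. A eliminated.
Round 5: B 18, C 9. B has a majority (≥14).

B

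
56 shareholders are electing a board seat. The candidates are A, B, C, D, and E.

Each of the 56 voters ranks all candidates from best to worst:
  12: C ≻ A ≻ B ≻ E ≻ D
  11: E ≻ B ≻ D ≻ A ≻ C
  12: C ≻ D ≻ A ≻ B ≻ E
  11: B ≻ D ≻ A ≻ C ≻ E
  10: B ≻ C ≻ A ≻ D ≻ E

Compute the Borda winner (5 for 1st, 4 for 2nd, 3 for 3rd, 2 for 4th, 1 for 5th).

B

A: 12×4 + 11×2 + 12×3 + 11×3 + 10×3 = 169
B: 12×3 + 11×4 + 12×2 + 11×5 + 10×5 = 209
C: 12×5 + 11×1 + 12×5 + 11×2 + 10×4 = 193
D: 12×1 + 11×3 + 12×4 + 11×4 + 10×2 = 157
E: 12×2 + 11×5 + 12×1 + 11×1 + 10×1 = 112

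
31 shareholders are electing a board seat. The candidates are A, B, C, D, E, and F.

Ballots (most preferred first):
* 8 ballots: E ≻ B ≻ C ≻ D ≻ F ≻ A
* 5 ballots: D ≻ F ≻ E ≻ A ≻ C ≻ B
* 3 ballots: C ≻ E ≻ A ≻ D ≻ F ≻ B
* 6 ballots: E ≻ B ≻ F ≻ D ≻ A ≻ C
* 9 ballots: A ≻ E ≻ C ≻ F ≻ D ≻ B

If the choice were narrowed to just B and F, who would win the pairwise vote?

F

B is ranked above F on 14 ballots; F above B on 17.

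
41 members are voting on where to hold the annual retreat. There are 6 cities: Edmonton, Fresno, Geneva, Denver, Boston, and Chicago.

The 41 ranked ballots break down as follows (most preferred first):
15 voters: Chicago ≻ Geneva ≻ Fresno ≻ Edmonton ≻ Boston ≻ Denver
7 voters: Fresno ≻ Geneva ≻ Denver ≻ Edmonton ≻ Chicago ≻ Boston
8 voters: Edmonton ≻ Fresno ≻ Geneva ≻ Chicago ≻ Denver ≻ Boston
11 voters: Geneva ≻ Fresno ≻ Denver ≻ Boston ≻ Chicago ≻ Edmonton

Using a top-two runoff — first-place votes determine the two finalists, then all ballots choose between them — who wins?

Geneva

Round 1 first-place votes: Edmonton 8, Fresno 7, Geneva 11, Denver 0, Boston 0, Chicago 15. Chicago and Geneva advance.
Runoff: Chicago is ranked above Geneva on 15 ballots, Geneva above Chicago on 26.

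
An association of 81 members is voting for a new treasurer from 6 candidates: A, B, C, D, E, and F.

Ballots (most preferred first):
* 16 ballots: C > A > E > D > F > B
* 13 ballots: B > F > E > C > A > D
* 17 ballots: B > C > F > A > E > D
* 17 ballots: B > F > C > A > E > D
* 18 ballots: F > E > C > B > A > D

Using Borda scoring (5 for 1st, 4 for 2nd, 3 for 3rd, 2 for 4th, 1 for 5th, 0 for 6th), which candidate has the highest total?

A: 16×4 + 13×1 + 17×2 + 17×2 + 18×1 = 163
B: 16×0 + 13×5 + 17×5 + 17×5 + 18×2 = 271
C: 16×5 + 13×2 + 17×4 + 17×3 + 18×3 = 279
D: 16×2 + 13×0 + 17×0 + 17×0 + 18×0 = 32
E: 16×3 + 13×3 + 17×1 + 17×1 + 18×4 = 193
F: 16×1 + 13×4 + 17×3 + 17×4 + 18×5 = 277

C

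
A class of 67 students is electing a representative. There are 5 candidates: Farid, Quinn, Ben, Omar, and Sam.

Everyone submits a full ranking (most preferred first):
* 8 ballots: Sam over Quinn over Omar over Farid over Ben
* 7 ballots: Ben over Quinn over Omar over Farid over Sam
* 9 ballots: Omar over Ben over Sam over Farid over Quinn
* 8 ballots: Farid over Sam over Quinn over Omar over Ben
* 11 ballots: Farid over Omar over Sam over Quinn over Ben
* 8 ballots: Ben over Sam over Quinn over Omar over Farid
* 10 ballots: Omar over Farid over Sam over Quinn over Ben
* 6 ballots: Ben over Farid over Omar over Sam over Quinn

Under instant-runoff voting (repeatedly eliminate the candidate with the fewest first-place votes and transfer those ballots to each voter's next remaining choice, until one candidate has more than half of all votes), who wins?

Round 1: Farid 19, Quinn 0, Ben 21, Omar 19, Sam 8. Quinn eliminated.
Round 2: Farid 19, Ben 21, Omar 19, Sam 8. Sam eliminated.
Round 3: Farid 19, Ben 21, Omar 27. Farid eliminated.
Round 4: Ben 21, Omar 46. Omar has a majority (≥34).

Omar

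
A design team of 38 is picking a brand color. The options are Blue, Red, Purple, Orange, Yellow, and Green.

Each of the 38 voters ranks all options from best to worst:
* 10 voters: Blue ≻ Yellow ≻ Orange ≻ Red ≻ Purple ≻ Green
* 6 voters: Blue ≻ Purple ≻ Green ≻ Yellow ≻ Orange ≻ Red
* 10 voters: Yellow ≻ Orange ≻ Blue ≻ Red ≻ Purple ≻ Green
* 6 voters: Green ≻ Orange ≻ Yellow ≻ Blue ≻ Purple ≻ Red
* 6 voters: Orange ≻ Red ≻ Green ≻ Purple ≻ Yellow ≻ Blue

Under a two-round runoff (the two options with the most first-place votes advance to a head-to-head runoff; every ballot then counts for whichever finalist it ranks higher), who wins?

Round 1 first-place votes: Blue 16, Red 0, Purple 0, Orange 6, Yellow 10, Green 6. Blue and Yellow advance.
Runoff: Blue is ranked above Yellow on 16 ballots, Yellow above Blue on 22.

Yellow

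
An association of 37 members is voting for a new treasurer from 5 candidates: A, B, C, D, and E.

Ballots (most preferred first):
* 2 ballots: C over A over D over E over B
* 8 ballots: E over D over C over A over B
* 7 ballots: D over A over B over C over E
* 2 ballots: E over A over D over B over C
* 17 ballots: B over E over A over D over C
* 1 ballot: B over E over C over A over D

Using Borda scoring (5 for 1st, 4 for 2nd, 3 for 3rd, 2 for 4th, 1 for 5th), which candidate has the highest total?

A: 2×4 + 8×2 + 7×4 + 2×4 + 17×3 + 1×2 = 113
B: 2×1 + 8×1 + 7×3 + 2×2 + 17×5 + 1×5 = 125
C: 2×5 + 8×3 + 7×2 + 2×1 + 17×1 + 1×3 = 70
D: 2×3 + 8×4 + 7×5 + 2×3 + 17×2 + 1×1 = 114
E: 2×2 + 8×5 + 7×1 + 2×5 + 17×4 + 1×4 = 133

E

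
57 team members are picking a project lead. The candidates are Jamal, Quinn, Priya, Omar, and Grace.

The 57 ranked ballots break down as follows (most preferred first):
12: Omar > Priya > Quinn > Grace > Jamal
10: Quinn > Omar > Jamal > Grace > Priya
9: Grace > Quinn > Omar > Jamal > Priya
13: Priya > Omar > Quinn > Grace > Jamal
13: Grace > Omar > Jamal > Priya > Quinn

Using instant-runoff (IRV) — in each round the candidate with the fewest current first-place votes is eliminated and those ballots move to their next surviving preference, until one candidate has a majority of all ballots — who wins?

Round 1: Jamal 0, Quinn 10, Priya 13, Omar 12, Grace 22. Jamal eliminated.
Round 2: Quinn 10, Priya 13, Omar 12, Grace 22. Quinn eliminated.
Round 3: Priya 13, Omar 22, Grace 22. Priya eliminated.
Round 4: Omar 35, Grace 22. Omar has a majority (≥29).

Omar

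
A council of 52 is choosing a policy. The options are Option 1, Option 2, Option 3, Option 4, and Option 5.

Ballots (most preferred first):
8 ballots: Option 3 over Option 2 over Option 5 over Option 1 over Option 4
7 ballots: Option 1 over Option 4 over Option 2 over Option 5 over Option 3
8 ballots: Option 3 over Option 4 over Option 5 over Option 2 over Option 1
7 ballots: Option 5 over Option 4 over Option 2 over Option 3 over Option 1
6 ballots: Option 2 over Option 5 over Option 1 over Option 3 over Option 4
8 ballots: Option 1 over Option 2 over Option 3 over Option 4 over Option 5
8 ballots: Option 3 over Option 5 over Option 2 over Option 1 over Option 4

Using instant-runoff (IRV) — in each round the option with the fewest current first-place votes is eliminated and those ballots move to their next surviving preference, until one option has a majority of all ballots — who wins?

Round 1: Option 1 15, Option 2 6, Option 3 24, Option 4 0, Option 5 7. Option 4 eliminated.
Round 2: Option 1 15, Option 2 6, Option 3 24, Option 5 7. Option 2 eliminated.
Round 3: Option 1 15, Option 3 24, Option 5 13. Option 5 eliminated.
Round 4: Option 1 21, Option 3 31. Option 3 has a majority (≥27).

Option 3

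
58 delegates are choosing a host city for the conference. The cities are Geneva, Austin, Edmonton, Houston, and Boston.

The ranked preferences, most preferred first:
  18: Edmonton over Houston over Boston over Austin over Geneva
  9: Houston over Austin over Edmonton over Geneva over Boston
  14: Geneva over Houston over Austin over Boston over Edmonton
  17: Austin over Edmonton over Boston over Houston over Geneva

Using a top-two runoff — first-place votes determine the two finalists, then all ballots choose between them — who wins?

Round 1 first-place votes: Geneva 14, Austin 17, Edmonton 18, Houston 9, Boston 0. Edmonton and Austin advance.
Runoff: Edmonton is ranked above Austin on 18 ballots, Austin above Edmonton on 40.

Austin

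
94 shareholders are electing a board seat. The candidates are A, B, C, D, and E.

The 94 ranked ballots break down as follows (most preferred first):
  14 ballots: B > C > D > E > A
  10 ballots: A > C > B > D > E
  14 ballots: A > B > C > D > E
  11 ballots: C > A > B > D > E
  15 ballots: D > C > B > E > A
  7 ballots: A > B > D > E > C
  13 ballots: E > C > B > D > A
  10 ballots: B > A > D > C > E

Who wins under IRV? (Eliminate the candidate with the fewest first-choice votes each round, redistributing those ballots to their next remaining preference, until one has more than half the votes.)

B

Round 1: A 31, B 24, C 11, D 15, E 13. C eliminated.
Round 2: A 42, B 24, D 15, E 13. E eliminated.
Round 3: A 42, B 37, D 15. D eliminated.
Round 4: A 42, B 52. B has a majority (≥48).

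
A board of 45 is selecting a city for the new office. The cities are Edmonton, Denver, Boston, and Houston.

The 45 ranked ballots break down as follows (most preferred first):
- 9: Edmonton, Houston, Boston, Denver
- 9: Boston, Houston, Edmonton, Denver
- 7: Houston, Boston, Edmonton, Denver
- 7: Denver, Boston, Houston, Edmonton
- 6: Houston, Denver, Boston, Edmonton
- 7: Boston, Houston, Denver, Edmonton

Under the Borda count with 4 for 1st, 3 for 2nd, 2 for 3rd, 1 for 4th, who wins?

Edmonton: 9×4 + 9×2 + 7×2 + 7×1 + 6×1 + 7×1 = 88
Denver: 9×1 + 9×1 + 7×1 + 7×4 + 6×3 + 7×2 = 85
Boston: 9×2 + 9×4 + 7×3 + 7×3 + 6×2 + 7×4 = 136
Houston: 9×3 + 9×3 + 7×4 + 7×2 + 6×4 + 7×3 = 141

Houston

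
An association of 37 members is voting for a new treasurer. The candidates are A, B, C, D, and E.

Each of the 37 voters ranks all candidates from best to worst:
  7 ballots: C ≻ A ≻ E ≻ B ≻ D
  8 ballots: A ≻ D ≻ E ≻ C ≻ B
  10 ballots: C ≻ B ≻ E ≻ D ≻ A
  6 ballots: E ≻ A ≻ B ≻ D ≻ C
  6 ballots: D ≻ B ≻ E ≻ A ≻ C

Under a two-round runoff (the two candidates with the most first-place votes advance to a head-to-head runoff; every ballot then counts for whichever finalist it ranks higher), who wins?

A

Round 1 first-place votes: A 8, B 0, C 17, D 6, E 6. C and A advance.
Runoff: C is ranked above A on 17 ballots, A above C on 20.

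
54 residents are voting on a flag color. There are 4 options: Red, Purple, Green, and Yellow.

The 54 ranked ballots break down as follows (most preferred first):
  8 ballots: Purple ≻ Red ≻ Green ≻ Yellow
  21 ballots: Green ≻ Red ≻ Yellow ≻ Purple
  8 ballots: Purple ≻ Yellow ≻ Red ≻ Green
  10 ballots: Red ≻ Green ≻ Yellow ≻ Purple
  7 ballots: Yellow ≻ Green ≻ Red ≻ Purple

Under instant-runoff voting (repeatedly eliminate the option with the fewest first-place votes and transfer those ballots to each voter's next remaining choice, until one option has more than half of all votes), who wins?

Green

Round 1: Red 10, Purple 16, Green 21, Yellow 7. Yellow eliminated.
Round 2: Red 10, Purple 16, Green 28. Green has a majority (≥28).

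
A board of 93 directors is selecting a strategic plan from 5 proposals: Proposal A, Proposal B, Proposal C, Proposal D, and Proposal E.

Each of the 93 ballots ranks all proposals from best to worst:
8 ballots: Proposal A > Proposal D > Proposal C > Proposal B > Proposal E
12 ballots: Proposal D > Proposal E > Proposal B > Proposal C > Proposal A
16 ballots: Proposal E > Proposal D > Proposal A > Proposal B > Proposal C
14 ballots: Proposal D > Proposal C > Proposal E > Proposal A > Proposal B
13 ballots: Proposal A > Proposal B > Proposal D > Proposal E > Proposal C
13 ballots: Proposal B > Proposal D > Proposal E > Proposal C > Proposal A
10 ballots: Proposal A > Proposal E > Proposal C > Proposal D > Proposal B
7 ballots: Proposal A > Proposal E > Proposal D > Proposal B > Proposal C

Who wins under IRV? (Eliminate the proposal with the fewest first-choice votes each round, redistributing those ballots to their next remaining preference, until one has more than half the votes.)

Proposal D

Round 1: Proposal A 38, Proposal B 13, Proposal C 0, Proposal D 26, Proposal E 16. Proposal C eliminated.
Round 2: Proposal A 38, Proposal B 13, Proposal D 26, Proposal E 16. Proposal B eliminated.
Round 3: Proposal A 38, Proposal D 39, Proposal E 16. Proposal E eliminated.
Round 4: Proposal A 38, Proposal D 55. Proposal D has a majority (≥47).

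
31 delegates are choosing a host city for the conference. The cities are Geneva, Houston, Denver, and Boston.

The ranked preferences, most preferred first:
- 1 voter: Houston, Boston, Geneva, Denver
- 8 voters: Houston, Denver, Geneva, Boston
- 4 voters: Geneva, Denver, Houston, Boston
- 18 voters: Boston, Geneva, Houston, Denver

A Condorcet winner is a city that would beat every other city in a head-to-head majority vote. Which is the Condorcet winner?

Boston vs Geneva: 19–12
Boston vs Houston: 18–13
Boston vs Denver: 19–12
Boston beats every other city.

Boston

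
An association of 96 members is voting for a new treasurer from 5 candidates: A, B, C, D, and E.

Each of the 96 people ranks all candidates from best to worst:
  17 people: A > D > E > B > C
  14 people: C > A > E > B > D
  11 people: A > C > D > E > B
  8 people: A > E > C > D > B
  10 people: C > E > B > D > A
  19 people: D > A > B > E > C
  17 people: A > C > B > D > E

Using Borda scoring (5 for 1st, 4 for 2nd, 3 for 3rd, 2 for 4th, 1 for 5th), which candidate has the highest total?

A: 17×5 + 14×4 + 11×5 + 8×5 + 10×1 + 19×4 + 17×5 = 407
B: 17×2 + 14×2 + 11×1 + 8×1 + 10×3 + 19×3 + 17×3 = 219
C: 17×1 + 14×5 + 11×4 + 8×3 + 10×5 + 19×1 + 17×4 = 292
D: 17×4 + 14×1 + 11×3 + 8×2 + 10×2 + 19×5 + 17×2 = 280
E: 17×3 + 14×3 + 11×2 + 8×4 + 10×4 + 19×2 + 17×1 = 242

A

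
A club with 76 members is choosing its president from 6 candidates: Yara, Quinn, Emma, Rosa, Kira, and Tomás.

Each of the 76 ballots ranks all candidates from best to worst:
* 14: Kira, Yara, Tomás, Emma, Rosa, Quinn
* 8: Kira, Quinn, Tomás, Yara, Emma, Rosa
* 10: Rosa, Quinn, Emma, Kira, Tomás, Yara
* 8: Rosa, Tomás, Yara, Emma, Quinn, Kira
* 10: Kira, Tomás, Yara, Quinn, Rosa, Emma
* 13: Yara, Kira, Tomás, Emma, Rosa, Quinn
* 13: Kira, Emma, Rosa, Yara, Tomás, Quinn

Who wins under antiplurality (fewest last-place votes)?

Last-place votes: Yara 10, Quinn 40, Emma 10, Rosa 8, Kira 8, Tomás 0.

Tomás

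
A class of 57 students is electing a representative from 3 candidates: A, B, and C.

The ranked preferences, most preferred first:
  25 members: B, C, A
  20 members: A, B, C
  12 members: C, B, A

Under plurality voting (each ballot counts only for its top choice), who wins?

First-place votes: A 20, B 25, C 12.

B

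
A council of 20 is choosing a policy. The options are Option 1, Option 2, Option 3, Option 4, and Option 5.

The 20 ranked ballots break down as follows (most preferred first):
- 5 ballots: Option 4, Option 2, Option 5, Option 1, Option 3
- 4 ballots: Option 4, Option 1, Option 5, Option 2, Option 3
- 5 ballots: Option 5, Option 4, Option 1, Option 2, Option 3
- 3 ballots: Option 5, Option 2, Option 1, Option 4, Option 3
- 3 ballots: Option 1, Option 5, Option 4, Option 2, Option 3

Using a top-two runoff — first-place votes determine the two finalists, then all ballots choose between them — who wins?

Round 1 first-place votes: Option 1 3, Option 2 0, Option 3 0, Option 4 9, Option 5 8. Option 4 and Option 5 advance.
Runoff: Option 4 is ranked above Option 5 on 9 ballots, Option 5 above Option 4 on 11.

Option 5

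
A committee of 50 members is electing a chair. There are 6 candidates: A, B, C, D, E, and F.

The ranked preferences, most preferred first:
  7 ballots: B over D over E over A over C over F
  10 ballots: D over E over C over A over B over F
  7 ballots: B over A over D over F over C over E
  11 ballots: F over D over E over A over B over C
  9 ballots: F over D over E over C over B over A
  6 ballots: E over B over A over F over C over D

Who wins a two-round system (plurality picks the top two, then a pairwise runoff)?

Round 1 first-place votes: A 0, B 14, C 0, D 10, E 6, F 20. F and B advance.
Runoff: F is ranked above B on 20 ballots, B above F on 30.

B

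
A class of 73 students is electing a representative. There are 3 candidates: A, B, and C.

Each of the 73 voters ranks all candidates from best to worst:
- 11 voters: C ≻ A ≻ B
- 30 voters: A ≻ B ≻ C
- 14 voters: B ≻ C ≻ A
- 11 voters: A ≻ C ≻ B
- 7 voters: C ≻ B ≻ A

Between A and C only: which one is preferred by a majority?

A

A is ranked above C on 41 ballots; C above A on 32.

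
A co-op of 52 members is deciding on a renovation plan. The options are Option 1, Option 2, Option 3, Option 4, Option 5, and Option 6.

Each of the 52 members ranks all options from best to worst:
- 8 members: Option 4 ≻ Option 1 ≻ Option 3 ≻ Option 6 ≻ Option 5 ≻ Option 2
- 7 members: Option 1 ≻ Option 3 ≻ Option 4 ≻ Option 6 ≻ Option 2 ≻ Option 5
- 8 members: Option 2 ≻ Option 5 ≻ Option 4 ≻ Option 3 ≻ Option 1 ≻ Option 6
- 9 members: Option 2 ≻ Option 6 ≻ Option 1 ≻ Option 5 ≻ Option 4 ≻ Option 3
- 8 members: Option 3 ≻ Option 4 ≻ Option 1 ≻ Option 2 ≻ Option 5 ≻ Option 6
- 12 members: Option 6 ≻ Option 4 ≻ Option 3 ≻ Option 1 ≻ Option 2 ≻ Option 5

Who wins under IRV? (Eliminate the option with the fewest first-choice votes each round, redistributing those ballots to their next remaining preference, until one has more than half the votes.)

Round 1: Option 1 7, Option 2 17, Option 3 8, Option 4 8, Option 5 0, Option 6 12. Option 5 eliminated.
Round 2: Option 1 7, Option 2 17, Option 3 8, Option 4 8, Option 6 12. Option 1 eliminated.
Round 3: Option 2 17, Option 3 15, Option 4 8, Option 6 12. Option 4 eliminated.
Round 4: Option 2 17, Option 3 23, Option 6 12. Option 6 eliminated.
Round 5: Option 2 17, Option 3 35. Option 3 has a majority (≥27).

Option 3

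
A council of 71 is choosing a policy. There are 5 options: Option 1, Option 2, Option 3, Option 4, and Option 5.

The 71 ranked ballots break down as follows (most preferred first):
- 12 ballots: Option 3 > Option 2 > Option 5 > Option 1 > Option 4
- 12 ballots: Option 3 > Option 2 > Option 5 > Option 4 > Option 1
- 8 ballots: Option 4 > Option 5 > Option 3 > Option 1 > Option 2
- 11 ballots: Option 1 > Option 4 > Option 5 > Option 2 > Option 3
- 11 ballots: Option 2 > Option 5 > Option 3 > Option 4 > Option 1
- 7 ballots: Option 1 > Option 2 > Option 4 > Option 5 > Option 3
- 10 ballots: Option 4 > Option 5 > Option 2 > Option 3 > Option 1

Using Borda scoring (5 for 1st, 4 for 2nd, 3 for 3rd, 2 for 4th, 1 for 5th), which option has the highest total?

Option 1: 12×2 + 12×1 + 8×2 + 11×5 + 11×1 + 7×5 + 10×1 = 163
Option 2: 12×4 + 12×4 + 8×1 + 11×2 + 11×5 + 7×4 + 10×3 = 239
Option 3: 12×5 + 12×5 + 8×3 + 11×1 + 11×3 + 7×1 + 10×2 = 215
Option 4: 12×1 + 12×2 + 8×5 + 11×4 + 11×2 + 7×3 + 10×5 = 213
Option 5: 12×3 + 12×3 + 8×4 + 11×3 + 11×4 + 7×2 + 10×4 = 235

Option 2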